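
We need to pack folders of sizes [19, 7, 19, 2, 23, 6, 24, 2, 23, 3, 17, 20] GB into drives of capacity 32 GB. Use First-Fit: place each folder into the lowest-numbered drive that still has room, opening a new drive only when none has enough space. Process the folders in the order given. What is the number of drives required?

Put 19 GB in drive 1; 13 GB remain.
Put 7 GB in drive 1; 6 GB remain.
Put 19 GB in drive 2; 13 GB remain.
Put 2 GB in drive 1; 4 GB remain.
Put 23 GB in drive 3; 9 GB remain.
Put 6 GB in drive 2; 7 GB remain.
Put 24 GB in drive 4; 8 GB remain.
Put 2 GB in drive 1; 2 GB remain.
Put 23 GB in drive 5; 9 GB remain.
Put 3 GB in drive 2; 4 GB remain.
Put 17 GB in drive 6; 15 GB remain.
Put 20 GB in drive 7; 12 GB remain.

7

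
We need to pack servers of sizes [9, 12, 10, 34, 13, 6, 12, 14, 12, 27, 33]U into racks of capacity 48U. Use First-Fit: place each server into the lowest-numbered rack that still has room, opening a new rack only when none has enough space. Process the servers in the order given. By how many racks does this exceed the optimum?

First-Fit: [9,12,10,13] [34,6] [12,14,12] [27] [33] → 5 racks.
Total size 182U; any packing needs at least ⌈182/48⌉ = 4 racks.
An optimal packing achieves that bound: [34,14] [33,13] [27,12,9] [12,12,10,6] → 4 racks.
Excess: 5 − 4 = 1.

1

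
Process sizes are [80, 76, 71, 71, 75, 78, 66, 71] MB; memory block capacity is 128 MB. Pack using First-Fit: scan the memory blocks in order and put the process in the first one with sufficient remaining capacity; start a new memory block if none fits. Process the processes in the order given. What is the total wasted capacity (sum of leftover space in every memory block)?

436

80 MB → memory block 1 (remaining 48 MB)
76 MB → memory block 2 (remaining 52 MB)
71 MB → memory block 3 (remaining 57 MB)
71 MB → memory block 4 (remaining 57 MB)
75 MB → memory block 5 (remaining 53 MB)
78 MB → memory block 6 (remaining 50 MB)
66 MB → memory block 7 (remaining 62 MB)
71 MB → memory block 8 (remaining 57 MB)
8 memory blocks × 128 MB = 1024 MB; used 588 MB; unused 436 MB.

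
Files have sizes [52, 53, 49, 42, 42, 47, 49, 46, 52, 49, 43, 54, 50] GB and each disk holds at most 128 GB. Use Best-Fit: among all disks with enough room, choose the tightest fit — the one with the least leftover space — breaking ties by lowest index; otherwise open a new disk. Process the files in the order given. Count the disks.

7

disk 1: place 52 GB, 76 GB left
disk 1: place 53 GB, 23 GB left
disk 2: place 49 GB, 79 GB left
disk 2: place 42 GB, 37 GB left
disk 3: place 42 GB, 86 GB left
disk 3: place 47 GB, 39 GB left
disk 4: place 49 GB, 79 GB left
disk 4: place 46 GB, 33 GB left
disk 5: place 52 GB, 76 GB left
disk 5: place 49 GB, 27 GB left
disk 6: place 43 GB, 85 GB left
disk 6: place 54 GB, 31 GB left
disk 7: place 50 GB, 78 GB left
Final disks: [52,53] [49,42] [42,47] [49,46] [52,49] [43,54] [50].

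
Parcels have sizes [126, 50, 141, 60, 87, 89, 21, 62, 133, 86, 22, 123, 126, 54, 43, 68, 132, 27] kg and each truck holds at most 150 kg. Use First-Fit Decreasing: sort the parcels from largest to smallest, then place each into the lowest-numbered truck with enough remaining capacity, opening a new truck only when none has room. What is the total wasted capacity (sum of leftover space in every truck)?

Sorted descending: 141, 133, 132, 126, 126, 123, 89, 87, 86, 68, 62, 60, 54, 50, 43, 27, 22, 21.
truck 1: place 141 kg, 9 kg left
truck 2: place 133 kg, 17 kg left
truck 3: place 132 kg, 18 kg left
truck 4: place 126 kg, 24 kg left
truck 5: place 126 kg, 24 kg left
truck 6: place 123 kg, 27 kg left
truck 7: place 89 kg, 61 kg left
truck 8: place 87 kg, 63 kg left
truck 9: place 86 kg, 64 kg left
truck 10: place 68 kg, 82 kg left
truck 8: place 62 kg, 1 kg left
truck 7: place 60 kg, 1 kg left
truck 9: place 54 kg, 10 kg left
truck 10: place 50 kg, 32 kg left
truck 11: place 43 kg, 107 kg left
truck 6: place 27 kg, 0 kg left
truck 4: place 22 kg, 2 kg left
truck 5: place 21 kg, 3 kg left
11 trucks × 150 kg = 1650 kg; used 1450 kg; unused 200 kg.

200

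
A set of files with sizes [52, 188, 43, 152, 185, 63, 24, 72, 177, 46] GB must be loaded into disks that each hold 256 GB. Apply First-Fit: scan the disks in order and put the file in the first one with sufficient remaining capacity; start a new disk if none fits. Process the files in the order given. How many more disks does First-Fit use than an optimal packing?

First-Fit: [52,188] [43,152,24] [185,63] [72,177] [46] → 5 disks.
Total size 1002 GB; any packing needs at least ⌈1002/256⌉ = 4 disks.
An optimal packing achieves that bound: [188,63] [185,46,24] [177,72] [152,52,43] → 4 disks.
Excess: 5 − 4 = 1.

1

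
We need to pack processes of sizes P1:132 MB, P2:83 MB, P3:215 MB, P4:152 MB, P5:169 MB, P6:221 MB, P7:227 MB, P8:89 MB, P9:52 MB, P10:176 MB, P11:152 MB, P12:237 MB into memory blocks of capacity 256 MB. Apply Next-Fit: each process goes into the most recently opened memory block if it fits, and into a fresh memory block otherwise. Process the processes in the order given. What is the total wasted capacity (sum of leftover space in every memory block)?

P1 (132 MB) → memory block 1 (remaining 124 MB)
P2 (83 MB) → memory block 1 (remaining 41 MB)
P3 (215 MB) → memory block 2 (remaining 41 MB)
P4 (152 MB) → memory block 3 (remaining 104 MB)
P5 (169 MB) → memory block 4 (remaining 87 MB)
P6 (221 MB) → memory block 5 (remaining 35 MB)
P7 (227 MB) → memory block 6 (remaining 29 MB)
P8 (89 MB) → memory block 7 (remaining 167 MB)
P9 (52 MB) → memory block 7 (remaining 115 MB)
P10 (176 MB) → memory block 8 (remaining 80 MB)
P11 (152 MB) → memory block 9 (remaining 104 MB)
P12 (237 MB) → memory block 10 (remaining 19 MB)
10 memory blocks × 256 MB = 2560 MB; used 1905 MB; unused 655 MB.

655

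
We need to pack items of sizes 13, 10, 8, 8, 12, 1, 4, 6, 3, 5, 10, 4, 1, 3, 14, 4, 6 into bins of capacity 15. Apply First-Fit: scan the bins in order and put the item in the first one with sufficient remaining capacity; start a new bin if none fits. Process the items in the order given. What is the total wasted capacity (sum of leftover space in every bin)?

8

bin 1: place 13, 2 left
bin 2: place 10, 5 left
bin 3: place 8, 7 left
bin 4: place 8, 7 left
bin 5: place 12, 3 left
bin 1: place 1, 1 left
bin 2: place 4, 1 left
bin 3: place 6, 1 left
bin 4: place 3, 4 left
bin 6: place 5, 10 left
bin 6: place 10, 0 left
bin 4: place 4, 0 left
bin 1: place 1, 0 left
bin 5: place 3, 0 left
bin 7: place 14, 1 left
bin 8: place 4, 11 left
bin 8: place 6, 5 left
8 bins × 15 = 120; used 112; unused 8.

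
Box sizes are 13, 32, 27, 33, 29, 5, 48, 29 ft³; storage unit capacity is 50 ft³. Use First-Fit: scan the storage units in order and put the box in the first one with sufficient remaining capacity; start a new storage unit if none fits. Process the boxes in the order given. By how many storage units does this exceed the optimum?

First-Fit: [13,32,5] [27] [33] [29] [48] [29] → 6 storage units.
6 boxes exceed 25 ft³ (half the capacity), and no two of those can share a storage unit, so at least 6 storage units are needed.
So 6 is already optimal.

0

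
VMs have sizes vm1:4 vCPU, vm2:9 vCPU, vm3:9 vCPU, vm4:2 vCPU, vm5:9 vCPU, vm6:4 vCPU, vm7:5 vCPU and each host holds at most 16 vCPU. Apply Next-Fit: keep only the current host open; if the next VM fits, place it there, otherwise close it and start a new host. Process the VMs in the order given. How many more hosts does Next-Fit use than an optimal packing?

Next-Fit: [4,9] [9,2] [9,4] [5] → 4 hosts.
Total size 42 vCPU; any packing needs at least ⌈42/16⌉ = 3 hosts.
An optimal packing achieves that bound: [9,5,2] [9,4] [9,4] → 3 hosts.
Excess: 4 − 3 = 1.

1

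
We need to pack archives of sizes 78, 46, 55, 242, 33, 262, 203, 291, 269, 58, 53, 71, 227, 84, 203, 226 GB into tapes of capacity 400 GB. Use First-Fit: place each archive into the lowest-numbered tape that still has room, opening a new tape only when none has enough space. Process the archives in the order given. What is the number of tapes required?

78 GB → tape 1 (remaining 322 GB)
46 GB → tape 1 (remaining 276 GB)
55 GB → tape 1 (remaining 221 GB)
242 GB → tape 2 (remaining 158 GB)
33 GB → tape 1 (remaining 188 GB)
262 GB → tape 3 (remaining 138 GB)
203 GB → tape 4 (remaining 197 GB)
291 GB → tape 5 (remaining 109 GB)
269 GB → tape 6 (remaining 131 GB)
58 GB → tape 1 (remaining 130 GB)
53 GB → tape 1 (remaining 77 GB)
71 GB → tape 1 (remaining 6 GB)
227 GB → tape 7 (remaining 173 GB)
84 GB → tape 2 (remaining 74 GB)
203 GB → tape 8 (remaining 197 GB)
226 GB → tape 9 (remaining 174 GB)
Final tapes: [78,46,55,33,58,53,71] [242,84] [262] [203] [291] [269] [227] [203] [226].

9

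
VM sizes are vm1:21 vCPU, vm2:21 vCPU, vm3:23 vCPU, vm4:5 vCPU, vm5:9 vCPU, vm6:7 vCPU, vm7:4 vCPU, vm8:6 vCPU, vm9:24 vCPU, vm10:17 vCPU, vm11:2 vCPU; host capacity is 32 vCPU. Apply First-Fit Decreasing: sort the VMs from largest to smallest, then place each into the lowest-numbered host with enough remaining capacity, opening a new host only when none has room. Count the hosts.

5

Sorted descending: 24, 23, 21, 21, 17, 9, 7, 6, 5, 4, 2.
host 1: place 24 vCPU, 8 vCPU left
host 2: place 23 vCPU, 9 vCPU left
host 3: place 21 vCPU, 11 vCPU left
host 4: place 21 vCPU, 11 vCPU left
host 5: place 17 vCPU, 15 vCPU left
host 2: place 9 vCPU, 0 vCPU left
host 1: place 7 vCPU, 1 vCPU left
host 3: place 6 vCPU, 5 vCPU left
host 3: place 5 vCPU, 0 vCPU left
host 4: place 4 vCPU, 7 vCPU left
host 4: place 2 vCPU, 5 vCPU left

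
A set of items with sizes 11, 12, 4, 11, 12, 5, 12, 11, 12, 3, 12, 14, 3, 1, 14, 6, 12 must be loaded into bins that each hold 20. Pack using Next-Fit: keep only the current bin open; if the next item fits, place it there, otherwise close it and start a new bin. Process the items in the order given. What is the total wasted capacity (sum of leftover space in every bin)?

11 → bin 1 (remaining 9)
12 → bin 2 (remaining 8)
4 → bin 2 (remaining 4)
11 → bin 3 (remaining 9)
12 → bin 4 (remaining 8)
5 → bin 4 (remaining 3)
12 → bin 5 (remaining 8)
11 → bin 6 (remaining 9)
12 → bin 7 (remaining 8)
3 → bin 7 (remaining 5)
12 → bin 8 (remaining 8)
14 → bin 9 (remaining 6)
3 → bin 9 (remaining 3)
1 → bin 9 (remaining 2)
14 → bin 10 (remaining 6)
6 → bin 10 (remaining 0)
12 → bin 11 (remaining 8)
11 bins × 20 = 220; used 155; unused 65.

65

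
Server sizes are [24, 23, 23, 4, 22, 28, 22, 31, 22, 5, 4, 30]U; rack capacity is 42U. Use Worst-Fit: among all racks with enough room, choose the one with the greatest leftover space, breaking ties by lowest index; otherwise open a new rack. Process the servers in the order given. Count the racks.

9 racks

24U → rack 1 (remaining 18U)
23U → rack 2 (remaining 19U)
23U → rack 3 (remaining 19U)
4U → rack 2 (remaining 15U)
22U → rack 4 (remaining 20U)
28U → rack 5 (remaining 14U)
22U → rack 6 (remaining 20U)
31U → rack 7 (remaining 11U)
22U → rack 8 (remaining 20U)
5U → rack 4 (remaining 15U)
4U → rack 6 (remaining 16U)
30U → rack 9 (remaining 12U)
Final racks: [24] [23,4] [23] [22,5] [28] [22,4] [31] [22] [30].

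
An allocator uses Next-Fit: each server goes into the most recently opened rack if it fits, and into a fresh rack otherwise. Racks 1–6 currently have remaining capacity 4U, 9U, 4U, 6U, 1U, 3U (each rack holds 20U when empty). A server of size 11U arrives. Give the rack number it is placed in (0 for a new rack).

Next-Fit only looks at rack 6, which has 3U free.
11U does not fit, so a new rack is opened.

0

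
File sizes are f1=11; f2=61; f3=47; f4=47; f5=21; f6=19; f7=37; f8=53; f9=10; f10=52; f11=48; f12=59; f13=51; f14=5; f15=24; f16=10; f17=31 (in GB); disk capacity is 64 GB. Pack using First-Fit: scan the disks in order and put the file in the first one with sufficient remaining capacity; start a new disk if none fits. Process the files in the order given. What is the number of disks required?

disk 1: place f1 (11 GB), 53 GB left
disk 2: place f2 (61 GB), 3 GB left
disk 1: place f3 (47 GB), 6 GB left
disk 3: place f4 (47 GB), 17 GB left
disk 4: place f5 (21 GB), 43 GB left
disk 4: place f6 (19 GB), 24 GB left
disk 5: place f7 (37 GB), 27 GB left
disk 6: place f8 (53 GB), 11 GB left
disk 3: place f9 (10 GB), 7 GB left
disk 7: place f10 (52 GB), 12 GB left
disk 8: place f11 (48 GB), 16 GB left
disk 9: place f12 (59 GB), 5 GB left
disk 10: place f13 (51 GB), 13 GB left
disk 1: place f14 (5 GB), 1 GB left
disk 4: place f15 (24 GB), 0 GB left
disk 5: place f16 (10 GB), 17 GB left
disk 11: place f17 (31 GB), 33 GB left
Final disks: [11,47,5] [61] [47,10] [21,19,24] [37,10] [53] [52] [48] [59] [51] [31].

11 disks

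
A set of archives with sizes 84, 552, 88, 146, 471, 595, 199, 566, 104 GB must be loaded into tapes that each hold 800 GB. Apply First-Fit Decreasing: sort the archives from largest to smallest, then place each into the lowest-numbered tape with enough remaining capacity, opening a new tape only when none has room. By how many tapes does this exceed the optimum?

0

First-Fit Decreasing: [595,199] [566,146,88] [552,104,84] [471] → 4 tapes.
Total size 2805 GB; any packing needs at least ⌈2805/800⌉ = 4 tapes.
So 4 is already optimal.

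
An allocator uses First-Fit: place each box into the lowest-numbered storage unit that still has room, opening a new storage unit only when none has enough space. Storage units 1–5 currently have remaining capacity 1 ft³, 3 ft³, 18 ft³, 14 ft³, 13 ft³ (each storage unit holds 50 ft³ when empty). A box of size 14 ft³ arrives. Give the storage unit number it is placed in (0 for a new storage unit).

3

Storage units with room: storage unit 3 (18 ft³), storage unit 4 (14 ft³).
The first with room is storage unit 3.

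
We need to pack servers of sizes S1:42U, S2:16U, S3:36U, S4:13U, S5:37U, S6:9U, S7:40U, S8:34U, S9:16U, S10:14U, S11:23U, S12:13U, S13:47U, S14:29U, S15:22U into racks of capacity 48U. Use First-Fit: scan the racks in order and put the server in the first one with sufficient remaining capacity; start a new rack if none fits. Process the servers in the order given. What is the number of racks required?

10 racks

Put S1 (42U) in rack 1; 6U remain.
Put S2 (16U) in rack 2; 32U remain.
Put S3 (36U) in rack 3; 12U remain.
Put S4 (13U) in rack 2; 19U remain.
Put S5 (37U) in rack 4; 11U remain.
Put S6 (9U) in rack 2; 10U remain.
Put S7 (40U) in rack 5; 8U remain.
Put S8 (34U) in rack 6; 14U remain.
Put S9 (16U) in rack 7; 32U remain.
Put S10 (14U) in rack 6; 0U remain.
Put S11 (23U) in rack 7; 9U remain.
Put S12 (13U) in rack 8; 35U remain.
Put S13 (47U) in rack 9; 1U remain.
Put S14 (29U) in rack 8; 6U remain.
Put S15 (22U) in rack 10; 26U remain.
Final racks: [42] [16,13,9] [36] [37] [40] [34,14] [16,23] [13,29] [47] [22].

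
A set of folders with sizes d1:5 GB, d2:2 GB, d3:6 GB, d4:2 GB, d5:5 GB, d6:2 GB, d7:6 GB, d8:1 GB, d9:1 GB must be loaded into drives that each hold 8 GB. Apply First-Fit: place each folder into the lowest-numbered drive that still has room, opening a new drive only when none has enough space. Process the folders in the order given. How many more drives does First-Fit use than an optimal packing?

0

First-Fit: [5,2,1] [6,2] [5,2,1] [6] → 4 drives.
Total size 30 GB; any packing needs at least ⌈30/8⌉ = 4 drives.
So 4 is already optimal.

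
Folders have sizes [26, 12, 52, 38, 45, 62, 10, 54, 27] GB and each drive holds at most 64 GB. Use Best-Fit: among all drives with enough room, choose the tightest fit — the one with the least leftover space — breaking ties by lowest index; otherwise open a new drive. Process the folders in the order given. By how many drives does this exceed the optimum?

1

Best-Fit: [26,12] [52,10] [38] [45] [62] [54] [27] → 7 drives.
Total size 326 GB; any packing needs at least ⌈326/64⌉ = 6 drives.
An optimal packing achieves that bound: [62] [54,10] [52,12] [45] [38,26] [27] → 6 drives.
Excess: 7 − 6 = 1.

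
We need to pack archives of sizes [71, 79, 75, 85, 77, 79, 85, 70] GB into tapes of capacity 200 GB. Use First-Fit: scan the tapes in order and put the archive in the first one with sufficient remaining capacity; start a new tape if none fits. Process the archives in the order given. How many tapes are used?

71 GB → tape 1 (remaining 129 GB)
79 GB → tape 1 (remaining 50 GB)
75 GB → tape 2 (remaining 125 GB)
85 GB → tape 2 (remaining 40 GB)
77 GB → tape 3 (remaining 123 GB)
79 GB → tape 3 (remaining 44 GB)
85 GB → tape 4 (remaining 115 GB)
70 GB → tape 4 (remaining 45 GB)
Final tapes: [71,79] [75,85] [77,79] [85,70].

4 tapes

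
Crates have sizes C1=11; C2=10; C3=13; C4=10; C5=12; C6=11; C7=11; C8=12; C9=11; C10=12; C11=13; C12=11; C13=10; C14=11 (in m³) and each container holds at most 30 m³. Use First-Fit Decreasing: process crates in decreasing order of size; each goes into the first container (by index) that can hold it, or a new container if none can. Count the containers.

Sorted descending: 13, 13, 12, 12, 12, 11, 11, 11, 11, 11, 11, 10, 10, 10.
container 1: place 13 m³, 17 m³ left
container 1: place 13 m³, 4 m³ left
container 2: place 12 m³, 18 m³ left
container 2: place 12 m³, 6 m³ left
container 3: place 12 m³, 18 m³ left
container 3: place 11 m³, 7 m³ left
container 4: place 11 m³, 19 m³ left
container 4: place 11 m³, 8 m³ left
container 5: place 11 m³, 19 m³ left
container 5: place 11 m³, 8 m³ left
container 6: place 11 m³, 19 m³ left
container 6: place 10 m³, 9 m³ left
container 7: place 10 m³, 20 m³ left
container 7: place 10 m³, 10 m³ left
Final containers: [13,13] [12,12] [12,11] [11,11] [11,11] [11,10] [10,10].

7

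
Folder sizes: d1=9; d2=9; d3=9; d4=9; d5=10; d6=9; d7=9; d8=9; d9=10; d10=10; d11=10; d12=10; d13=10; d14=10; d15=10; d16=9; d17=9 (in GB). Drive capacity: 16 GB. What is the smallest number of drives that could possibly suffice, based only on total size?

Total size = 9 + 9 + 9 + 9 + 10 + 9 + 9 + 9 + 10 + 10 + 10 + 10 + 10 + 10 + 10 + 9 + 9 = 161 GB.
⌈161 / 16⌉ = 11.

11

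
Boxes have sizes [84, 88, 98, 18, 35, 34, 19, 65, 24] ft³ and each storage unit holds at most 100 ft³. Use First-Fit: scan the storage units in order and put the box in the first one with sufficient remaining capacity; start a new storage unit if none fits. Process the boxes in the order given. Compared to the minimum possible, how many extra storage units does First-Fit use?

1

First-Fit: [84] [88] [98] [18,35,34] [19,65] [24] → 6 storage units.
Total size 465 ft³; any packing needs at least ⌈465/100⌉ = 5 storage units.
An optimal packing achieves that bound: [98] [88] [84] [65,35] [34,24,19,18] → 5 storage units.
Excess: 6 − 5 = 1.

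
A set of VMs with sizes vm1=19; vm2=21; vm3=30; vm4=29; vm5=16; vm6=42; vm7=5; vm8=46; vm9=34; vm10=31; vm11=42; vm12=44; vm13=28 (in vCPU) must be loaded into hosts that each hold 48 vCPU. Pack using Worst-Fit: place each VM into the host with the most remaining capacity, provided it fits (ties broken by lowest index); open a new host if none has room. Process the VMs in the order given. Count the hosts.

host 1: place vm1 (19 vCPU), 29 vCPU left
host 1: place vm2 (21 vCPU), 8 vCPU left
host 2: place vm3 (30 vCPU), 18 vCPU left
host 3: place vm4 (29 vCPU), 19 vCPU left
host 3: place vm5 (16 vCPU), 3 vCPU left
host 4: place vm6 (42 vCPU), 6 vCPU left
host 2: place vm7 (5 vCPU), 13 vCPU left
host 5: place vm8 (46 vCPU), 2 vCPU left
host 6: place vm9 (34 vCPU), 14 vCPU left
host 7: place vm10 (31 vCPU), 17 vCPU left
host 8: place vm11 (42 vCPU), 6 vCPU left
host 9: place vm12 (44 vCPU), 4 vCPU left
host 10: place vm13 (28 vCPU), 20 vCPU left

10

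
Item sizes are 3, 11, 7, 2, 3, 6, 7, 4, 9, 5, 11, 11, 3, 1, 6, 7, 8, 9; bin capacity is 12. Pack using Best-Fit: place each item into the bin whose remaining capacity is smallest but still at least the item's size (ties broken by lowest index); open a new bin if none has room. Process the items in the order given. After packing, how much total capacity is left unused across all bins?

19

3 → bin 1 (remaining 9)
11 → bin 2 (remaining 1)
7 → bin 1 (remaining 2)
2 → bin 1 (remaining 0)
3 → bin 3 (remaining 9)
6 → bin 3 (remaining 3)
7 → bin 4 (remaining 5)
4 → bin 4 (remaining 1)
9 → bin 5 (remaining 3)
5 → bin 6 (remaining 7)
11 → bin 7 (remaining 1)
11 → bin 8 (remaining 1)
3 → bin 3 (remaining 0)
1 → bin 2 (remaining 0)
6 → bin 6 (remaining 1)
7 → bin 9 (remaining 5)
8 → bin 10 (remaining 4)
9 → bin 11 (remaining 3)
11 bins × 12 = 132; used 113; unused 19.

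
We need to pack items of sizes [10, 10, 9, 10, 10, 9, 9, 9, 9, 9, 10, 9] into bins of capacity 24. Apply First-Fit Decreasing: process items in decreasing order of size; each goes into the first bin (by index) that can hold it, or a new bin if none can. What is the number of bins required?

Sorted descending: 10, 10, 10, 10, 10, 9, 9, 9, 9, 9, 9, 9.
10 → bin 1 (remaining 14)
10 → bin 1 (remaining 4)
10 → bin 2 (remaining 14)
10 → bin 2 (remaining 4)
10 → bin 3 (remaining 14)
9 → bin 3 (remaining 5)
9 → bin 4 (remaining 15)
9 → bin 4 (remaining 6)
9 → bin 5 (remaining 15)
9 → bin 5 (remaining 6)
9 → bin 6 (remaining 15)
9 → bin 6 (remaining 6)
Final bins: [10,10] [10,10] [10,9] [9,9] [9,9] [9,9].

6 bins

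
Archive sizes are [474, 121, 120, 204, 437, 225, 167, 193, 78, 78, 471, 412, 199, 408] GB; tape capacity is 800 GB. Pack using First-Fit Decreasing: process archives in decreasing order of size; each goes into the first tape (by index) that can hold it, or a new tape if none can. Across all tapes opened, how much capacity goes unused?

Sorted descending: 474, 471, 437, 412, 408, 225, 204, 199, 193, 167, 121, 120, 78, 78.
Put 474 GB in tape 1; 326 GB remain.
Put 471 GB in tape 2; 329 GB remain.
Put 437 GB in tape 3; 363 GB remain.
Put 412 GB in tape 4; 388 GB remain.
Put 408 GB in tape 5; 392 GB remain.
Put 225 GB in tape 1; 101 GB remain.
Put 204 GB in tape 2; 125 GB remain.
Put 199 GB in tape 3; 164 GB remain.
Put 193 GB in tape 4; 195 GB remain.
Put 167 GB in tape 4; 28 GB remain.
Put 121 GB in tape 2; 4 GB remain.
Put 120 GB in tape 3; 44 GB remain.
Put 78 GB in tape 1; 23 GB remain.
Put 78 GB in tape 5; 314 GB remain.
5 tapes × 800 GB = 4000 GB; used 3587 GB; unused 413 GB.

413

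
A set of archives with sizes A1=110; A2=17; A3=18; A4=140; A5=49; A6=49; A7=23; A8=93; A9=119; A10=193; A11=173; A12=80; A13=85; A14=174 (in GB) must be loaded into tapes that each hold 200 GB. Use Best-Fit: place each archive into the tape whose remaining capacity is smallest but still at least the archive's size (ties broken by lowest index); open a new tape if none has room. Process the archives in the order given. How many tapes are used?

8 tapes

Put A1 (110 GB) in tape 1; 90 GB remain.
Put A2 (17 GB) in tape 1; 73 GB remain.
Put A3 (18 GB) in tape 1; 55 GB remain.
Put A4 (140 GB) in tape 2; 60 GB remain.
Put A5 (49 GB) in tape 1; 6 GB remain.
Put A6 (49 GB) in tape 2; 11 GB remain.
Put A7 (23 GB) in tape 3; 177 GB remain.
Put A8 (93 GB) in tape 3; 84 GB remain.
Put A9 (119 GB) in tape 4; 81 GB remain.
Put A10 (193 GB) in tape 5; 7 GB remain.
Put A11 (173 GB) in tape 6; 27 GB remain.
Put A12 (80 GB) in tape 4; 1 GB remain.
Put A13 (85 GB) in tape 7; 115 GB remain.
Put A14 (174 GB) in tape 8; 26 GB remain.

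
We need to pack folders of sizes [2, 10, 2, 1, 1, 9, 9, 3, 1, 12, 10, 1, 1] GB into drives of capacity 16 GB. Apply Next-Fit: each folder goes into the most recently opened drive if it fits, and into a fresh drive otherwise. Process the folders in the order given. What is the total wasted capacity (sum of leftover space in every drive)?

18

2 GB → drive 1 (remaining 14 GB)
10 GB → drive 1 (remaining 4 GB)
2 GB → drive 1 (remaining 2 GB)
1 GB → drive 1 (remaining 1 GB)
1 GB → drive 1 (remaining 0 GB)
9 GB → drive 2 (remaining 7 GB)
9 GB → drive 3 (remaining 7 GB)
3 GB → drive 3 (remaining 4 GB)
1 GB → drive 3 (remaining 3 GB)
12 GB → drive 4 (remaining 4 GB)
10 GB → drive 5 (remaining 6 GB)
1 GB → drive 5 (remaining 5 GB)
1 GB → drive 5 (remaining 4 GB)
5 drives × 16 GB = 80 GB; used 62 GB; unused 18 GB.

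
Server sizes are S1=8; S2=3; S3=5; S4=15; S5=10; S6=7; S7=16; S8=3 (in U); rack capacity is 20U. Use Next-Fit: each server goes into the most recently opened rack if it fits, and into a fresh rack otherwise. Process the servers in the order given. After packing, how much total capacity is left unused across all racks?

13

rack 1: place S1 (8U), 12U left
rack 1: place S2 (3U), 9U left
rack 1: place S3 (5U), 4U left
rack 2: place S4 (15U), 5U left
rack 3: place S5 (10U), 10U left
rack 3: place S6 (7U), 3U left
rack 4: place S7 (16U), 4U left
rack 4: place S8 (3U), 1U left
4 racks × 20U = 80U; used 67U; unused 13U.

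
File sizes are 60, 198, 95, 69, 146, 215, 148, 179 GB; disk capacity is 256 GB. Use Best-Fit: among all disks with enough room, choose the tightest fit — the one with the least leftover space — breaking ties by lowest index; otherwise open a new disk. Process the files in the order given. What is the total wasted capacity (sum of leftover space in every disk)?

426

disk 1: place 60 GB, 196 GB left
disk 2: place 198 GB, 58 GB left
disk 1: place 95 GB, 101 GB left
disk 1: place 69 GB, 32 GB left
disk 3: place 146 GB, 110 GB left
disk 4: place 215 GB, 41 GB left
disk 5: place 148 GB, 108 GB left
disk 6: place 179 GB, 77 GB left
6 disks × 256 GB = 1536 GB; used 1110 GB; unused 426 GB.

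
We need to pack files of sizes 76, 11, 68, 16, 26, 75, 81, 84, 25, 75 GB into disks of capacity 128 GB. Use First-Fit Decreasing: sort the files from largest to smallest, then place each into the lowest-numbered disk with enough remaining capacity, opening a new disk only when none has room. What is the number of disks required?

6 disks

Sorted descending: 84, 81, 76, 75, 75, 68, 26, 25, 16, 11.
84 GB → disk 1 (remaining 44 GB)
81 GB → disk 2 (remaining 47 GB)
76 GB → disk 3 (remaining 52 GB)
75 GB → disk 4 (remaining 53 GB)
75 GB → disk 5 (remaining 53 GB)
68 GB → disk 6 (remaining 60 GB)
26 GB → disk 1 (remaining 18 GB)
25 GB → disk 2 (remaining 22 GB)
16 GB → disk 1 (remaining 2 GB)
11 GB → disk 2 (remaining 11 GB)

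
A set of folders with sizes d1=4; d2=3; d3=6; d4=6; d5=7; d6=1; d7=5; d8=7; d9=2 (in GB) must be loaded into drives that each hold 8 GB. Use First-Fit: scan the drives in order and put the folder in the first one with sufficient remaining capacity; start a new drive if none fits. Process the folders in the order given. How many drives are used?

6

drive 1: place d1 (4 GB), 4 GB left
drive 1: place d2 (3 GB), 1 GB left
drive 2: place d3 (6 GB), 2 GB left
drive 3: place d4 (6 GB), 2 GB left
drive 4: place d5 (7 GB), 1 GB left
drive 1: place d6 (1 GB), 0 GB left
drive 5: place d7 (5 GB), 3 GB left
drive 6: place d8 (7 GB), 1 GB left
drive 2: place d9 (2 GB), 0 GB left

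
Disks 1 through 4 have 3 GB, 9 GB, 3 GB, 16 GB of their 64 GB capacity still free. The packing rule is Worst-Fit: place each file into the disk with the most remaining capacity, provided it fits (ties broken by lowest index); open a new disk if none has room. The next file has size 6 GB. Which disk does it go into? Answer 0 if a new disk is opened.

4

Disks with room: disk 2 (9 GB), disk 4 (16 GB).
Most room is disk 4 with 16 GB free.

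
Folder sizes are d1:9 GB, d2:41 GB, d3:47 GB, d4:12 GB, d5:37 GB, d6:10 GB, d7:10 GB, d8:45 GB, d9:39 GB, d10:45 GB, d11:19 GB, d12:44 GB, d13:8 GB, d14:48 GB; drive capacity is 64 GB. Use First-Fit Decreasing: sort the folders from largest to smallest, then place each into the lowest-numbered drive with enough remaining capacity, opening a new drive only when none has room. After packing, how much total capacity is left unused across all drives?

Sorted descending: 48, 47, 45, 45, 44, 41, 39, 37, 19, 12, 10, 10, 9, 8.
Put 48 GB in drive 1; 16 GB remain.
Put 47 GB in drive 2; 17 GB remain.
Put 45 GB in drive 3; 19 GB remain.
Put 45 GB in drive 4; 19 GB remain.
Put 44 GB in drive 5; 20 GB remain.
Put 41 GB in drive 6; 23 GB remain.
Put 39 GB in drive 7; 25 GB remain.
Put 37 GB in drive 8; 27 GB remain.
Put 19 GB in drive 3; 0 GB remain.
Put 12 GB in drive 1; 4 GB remain.
Put 10 GB in drive 2; 7 GB remain.
Put 10 GB in drive 4; 9 GB remain.
Put 9 GB in drive 4; 0 GB remain.
Put 8 GB in drive 5; 12 GB remain.
8 drives × 64 GB = 512 GB; used 414 GB; unused 98 GB.

98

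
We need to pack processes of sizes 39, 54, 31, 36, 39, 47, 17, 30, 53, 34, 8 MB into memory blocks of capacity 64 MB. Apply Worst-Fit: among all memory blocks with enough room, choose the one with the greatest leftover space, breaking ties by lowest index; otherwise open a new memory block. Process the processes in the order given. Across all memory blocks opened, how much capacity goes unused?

Put 39 MB in memory block 1; 25 MB remain.
Put 54 MB in memory block 2; 10 MB remain.
Put 31 MB in memory block 3; 33 MB remain.
Put 36 MB in memory block 4; 28 MB remain.
Put 39 MB in memory block 5; 25 MB remain.
Put 47 MB in memory block 6; 17 MB remain.
Put 17 MB in memory block 3; 16 MB remain.
Put 30 MB in memory block 7; 34 MB remain.
Put 53 MB in memory block 8; 11 MB remain.
Put 34 MB in memory block 7; 0 MB remain.
Put 8 MB in memory block 4; 20 MB remain.
8 memory blocks × 64 MB = 512 MB; used 388 MB; unused 124 MB.

124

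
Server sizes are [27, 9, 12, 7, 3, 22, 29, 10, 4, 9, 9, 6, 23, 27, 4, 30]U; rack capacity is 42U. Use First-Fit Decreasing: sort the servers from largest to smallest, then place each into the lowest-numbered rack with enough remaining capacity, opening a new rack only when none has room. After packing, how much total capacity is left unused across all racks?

Sorted descending: 30, 29, 27, 27, 23, 22, 12, 10, 9, 9, 9, 7, 6, 4, 4, 3.
rack 1: place 30U, 12U left
rack 2: place 29U, 13U left
rack 3: place 27U, 15U left
rack 4: place 27U, 15U left
rack 5: place 23U, 19U left
rack 6: place 22U, 20U left
rack 1: place 12U, 0U left
rack 2: place 10U, 3U left
rack 3: place 9U, 6U left
rack 4: place 9U, 6U left
rack 5: place 9U, 10U left
rack 5: place 7U, 3U left
rack 3: place 6U, 0U left
rack 4: place 4U, 2U left
rack 6: place 4U, 16U left
rack 2: place 3U, 0U left
6 racks × 42U = 252U; used 231U; unused 21U.

21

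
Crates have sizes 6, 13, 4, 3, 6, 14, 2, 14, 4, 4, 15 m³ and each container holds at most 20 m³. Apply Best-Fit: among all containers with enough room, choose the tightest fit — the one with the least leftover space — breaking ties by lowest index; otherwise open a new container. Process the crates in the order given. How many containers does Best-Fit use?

5 containers

6 m³ → container 1 (remaining 14 m³)
13 m³ → container 1 (remaining 1 m³)
4 m³ → container 2 (remaining 16 m³)
3 m³ → container 2 (remaining 13 m³)
6 m³ → container 2 (remaining 7 m³)
14 m³ → container 3 (remaining 6 m³)
2 m³ → container 3 (remaining 4 m³)
14 m³ → container 4 (remaining 6 m³)
4 m³ → container 3 (remaining 0 m³)
4 m³ → container 4 (remaining 2 m³)
15 m³ → container 5 (remaining 5 m³)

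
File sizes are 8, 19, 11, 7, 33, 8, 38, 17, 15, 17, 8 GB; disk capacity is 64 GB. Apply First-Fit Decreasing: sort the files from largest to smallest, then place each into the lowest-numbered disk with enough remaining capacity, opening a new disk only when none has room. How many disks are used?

3 disks

Sorted descending: 38, 33, 19, 17, 17, 15, 11, 8, 8, 8, 7.
38 GB → disk 1 (remaining 26 GB)
33 GB → disk 2 (remaining 31 GB)
19 GB → disk 1 (remaining 7 GB)
17 GB → disk 2 (remaining 14 GB)
17 GB → disk 3 (remaining 47 GB)
15 GB → disk 3 (remaining 32 GB)
11 GB → disk 2 (remaining 3 GB)
8 GB → disk 3 (remaining 24 GB)
8 GB → disk 3 (remaining 16 GB)
8 GB → disk 3 (remaining 8 GB)
7 GB → disk 1 (remaining 0 GB)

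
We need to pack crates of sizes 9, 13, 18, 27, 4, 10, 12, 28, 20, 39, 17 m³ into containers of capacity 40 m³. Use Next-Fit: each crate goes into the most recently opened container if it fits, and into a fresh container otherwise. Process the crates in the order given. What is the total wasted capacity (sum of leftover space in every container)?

Put 9 m³ in container 1; 31 m³ remain.
Put 13 m³ in container 1; 18 m³ remain.
Put 18 m³ in container 1; 0 m³ remain.
Put 27 m³ in container 2; 13 m³ remain.
Put 4 m³ in container 2; 9 m³ remain.
Put 10 m³ in container 3; 30 m³ remain.
Put 12 m³ in container 3; 18 m³ remain.
Put 28 m³ in container 4; 12 m³ remain.
Put 20 m³ in container 5; 20 m³ remain.
Put 39 m³ in container 6; 1 m³ remain.
Put 17 m³ in container 7; 23 m³ remain.
7 containers × 40 m³ = 280 m³; used 197 m³; unused 83 m³.

83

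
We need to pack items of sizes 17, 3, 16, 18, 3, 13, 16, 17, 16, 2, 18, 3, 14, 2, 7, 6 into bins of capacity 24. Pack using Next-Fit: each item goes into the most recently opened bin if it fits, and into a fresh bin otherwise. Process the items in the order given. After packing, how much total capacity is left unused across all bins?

69

17 → bin 1 (remaining 7)
3 → bin 1 (remaining 4)
16 → bin 2 (remaining 8)
18 → bin 3 (remaining 6)
3 → bin 3 (remaining 3)
13 → bin 4 (remaining 11)
16 → bin 5 (remaining 8)
17 → bin 6 (remaining 7)
16 → bin 7 (remaining 8)
2 → bin 7 (remaining 6)
18 → bin 8 (remaining 6)
3 → bin 8 (remaining 3)
14 → bin 9 (remaining 10)
2 → bin 9 (remaining 8)
7 → bin 9 (remaining 1)
6 → bin 10 (remaining 18)
10 bins × 24 = 240; used 171; unused 69.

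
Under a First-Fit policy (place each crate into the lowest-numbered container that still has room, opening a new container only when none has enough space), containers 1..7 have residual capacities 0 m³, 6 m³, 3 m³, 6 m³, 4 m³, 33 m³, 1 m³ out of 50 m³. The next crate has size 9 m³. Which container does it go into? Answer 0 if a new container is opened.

Containers with room: container 6 (33 m³).
The first with room is container 6.

6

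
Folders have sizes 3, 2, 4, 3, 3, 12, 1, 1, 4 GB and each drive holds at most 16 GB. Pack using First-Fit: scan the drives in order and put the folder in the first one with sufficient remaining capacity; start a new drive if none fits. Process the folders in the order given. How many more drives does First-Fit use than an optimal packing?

0

First-Fit: [3,2,4,3,3,1] [12,1] [4] → 3 drives.
Total size 33 GB; any packing needs at least ⌈33/16⌉ = 3 drives.
So 3 is already optimal.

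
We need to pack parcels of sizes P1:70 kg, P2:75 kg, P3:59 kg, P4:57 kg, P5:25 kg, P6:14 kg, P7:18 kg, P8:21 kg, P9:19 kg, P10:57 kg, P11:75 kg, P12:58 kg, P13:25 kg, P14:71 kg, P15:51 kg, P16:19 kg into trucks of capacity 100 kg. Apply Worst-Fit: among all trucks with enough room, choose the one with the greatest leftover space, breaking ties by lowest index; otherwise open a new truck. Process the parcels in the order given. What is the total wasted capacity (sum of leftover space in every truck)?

Put P1 (70 kg) in truck 1; 30 kg remain.
Put P2 (75 kg) in truck 2; 25 kg remain.
Put P3 (59 kg) in truck 3; 41 kg remain.
Put P4 (57 kg) in truck 4; 43 kg remain.
Put P5 (25 kg) in truck 4; 18 kg remain.
Put P6 (14 kg) in truck 3; 27 kg remain.
Put P7 (18 kg) in truck 1; 12 kg remain.
Put P8 (21 kg) in truck 3; 6 kg remain.
Put P9 (19 kg) in truck 2; 6 kg remain.
Put P10 (57 kg) in truck 5; 43 kg remain.
Put P11 (75 kg) in truck 6; 25 kg remain.
Put P12 (58 kg) in truck 7; 42 kg remain.
Put P13 (25 kg) in truck 5; 18 kg remain.
Put P14 (71 kg) in truck 8; 29 kg remain.
Put P15 (51 kg) in truck 9; 49 kg remain.
Put P16 (19 kg) in truck 9; 30 kg remain.
9 trucks × 100 kg = 900 kg; used 714 kg; unused 186 kg.

186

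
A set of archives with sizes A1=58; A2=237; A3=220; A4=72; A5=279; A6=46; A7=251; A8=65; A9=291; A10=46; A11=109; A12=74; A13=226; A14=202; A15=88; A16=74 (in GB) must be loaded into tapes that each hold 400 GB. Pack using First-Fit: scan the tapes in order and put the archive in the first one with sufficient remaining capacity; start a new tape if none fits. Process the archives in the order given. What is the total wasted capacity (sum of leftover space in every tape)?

Put A1 (58 GB) in tape 1; 342 GB remain.
Put A2 (237 GB) in tape 1; 105 GB remain.
Put A3 (220 GB) in tape 2; 180 GB remain.
Put A4 (72 GB) in tape 1; 33 GB remain.
Put A5 (279 GB) in tape 3; 121 GB remain.
Put A6 (46 GB) in tape 2; 134 GB remain.
Put A7 (251 GB) in tape 4; 149 GB remain.
Put A8 (65 GB) in tape 2; 69 GB remain.
Put A9 (291 GB) in tape 5; 109 GB remain.
Put A10 (46 GB) in tape 2; 23 GB remain.
Put A11 (109 GB) in tape 3; 12 GB remain.
Put A12 (74 GB) in tape 4; 75 GB remain.
Put A13 (226 GB) in tape 6; 174 GB remain.
Put A14 (202 GB) in tape 7; 198 GB remain.
Put A15 (88 GB) in tape 5; 21 GB remain.
Put A16 (74 GB) in tape 4; 1 GB remain.
7 tapes × 400 GB = 2800 GB; used 2338 GB; unused 462 GB.

462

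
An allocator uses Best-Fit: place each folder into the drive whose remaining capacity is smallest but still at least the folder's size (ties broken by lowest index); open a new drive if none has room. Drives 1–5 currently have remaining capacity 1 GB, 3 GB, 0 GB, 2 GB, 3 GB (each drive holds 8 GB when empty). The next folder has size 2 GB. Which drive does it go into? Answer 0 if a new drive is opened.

Drives with room: drive 2 (3 GB), drive 4 (2 GB), drive 5 (3 GB).
Tightest fit is drive 4 with 2 GB free.

4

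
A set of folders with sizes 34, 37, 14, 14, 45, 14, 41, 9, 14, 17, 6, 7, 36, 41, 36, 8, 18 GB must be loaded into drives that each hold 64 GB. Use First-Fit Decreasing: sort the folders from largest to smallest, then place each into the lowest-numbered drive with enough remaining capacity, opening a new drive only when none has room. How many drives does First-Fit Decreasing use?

7 drives

Sorted descending: 45, 41, 41, 37, 36, 36, 34, 18, 17, 14, 14, 14, 14, 9, 8, 7, 6.
Put 45 GB in drive 1; 19 GB remain.
Put 41 GB in drive 2; 23 GB remain.
Put 41 GB in drive 3; 23 GB remain.
Put 37 GB in drive 4; 27 GB remain.
Put 36 GB in drive 5; 28 GB remain.
Put 36 GB in drive 6; 28 GB remain.
Put 34 GB in drive 7; 30 GB remain.
Put 18 GB in drive 1; 1 GB remain.
Put 17 GB in drive 2; 6 GB remain.
Put 14 GB in drive 3; 9 GB remain.
Put 14 GB in drive 4; 13 GB remain.
Put 14 GB in drive 5; 14 GB remain.
Put 14 GB in drive 5; 0 GB remain.
Put 9 GB in drive 3; 0 GB remain.
Put 8 GB in drive 4; 5 GB remain.
Put 7 GB in drive 6; 21 GB remain.
Put 6 GB in drive 2; 0 GB remain.
Final drives: [45,18] [41,17,6] [41,14,9] [37,14,8] [36,14,14] [36,7] [34].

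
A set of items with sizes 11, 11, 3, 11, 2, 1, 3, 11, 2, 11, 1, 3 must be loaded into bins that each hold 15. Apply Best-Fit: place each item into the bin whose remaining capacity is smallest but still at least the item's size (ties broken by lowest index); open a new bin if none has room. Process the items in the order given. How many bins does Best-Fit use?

5 bins

11 → bin 1 (remaining 4)
11 → bin 2 (remaining 4)
3 → bin 1 (remaining 1)
11 → bin 3 (remaining 4)
2 → bin 2 (remaining 2)
1 → bin 1 (remaining 0)
3 → bin 3 (remaining 1)
11 → bin 4 (remaining 4)
2 → bin 2 (remaining 0)
11 → bin 5 (remaining 4)
1 → bin 3 (remaining 0)
3 → bin 4 (remaining 1)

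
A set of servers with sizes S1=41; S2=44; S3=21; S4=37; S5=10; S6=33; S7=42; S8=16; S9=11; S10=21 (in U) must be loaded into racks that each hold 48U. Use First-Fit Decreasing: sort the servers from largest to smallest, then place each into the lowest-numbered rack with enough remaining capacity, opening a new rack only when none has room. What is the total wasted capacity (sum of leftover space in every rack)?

60

Sorted descending: 44, 42, 41, 37, 33, 21, 21, 16, 11, 10.
44U → rack 1 (remaining 4U)
42U → rack 2 (remaining 6U)
41U → rack 3 (remaining 7U)
37U → rack 4 (remaining 11U)
33U → rack 5 (remaining 15U)
21U → rack 6 (remaining 27U)
21U → rack 6 (remaining 6U)
16U → rack 7 (remaining 32U)
11U → rack 4 (remaining 0U)
10U → rack 5 (remaining 5U)
7 racks × 48U = 336U; used 276U; unused 60U.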